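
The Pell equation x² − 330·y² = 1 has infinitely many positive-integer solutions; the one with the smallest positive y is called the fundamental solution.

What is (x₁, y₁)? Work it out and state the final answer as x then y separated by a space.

109 6

√330 = [18; 6,36, …], period ℓ=2 (even) → k=1
a_0=18:  p_0=18·1+0=18,  q_0=18·0+1=1
a_1=6:  p_1=6·18+1=109,  q_1=6·1+0=6
fundamental: x₁=109, y₁=6  (since 11881 − 330·36 = 1)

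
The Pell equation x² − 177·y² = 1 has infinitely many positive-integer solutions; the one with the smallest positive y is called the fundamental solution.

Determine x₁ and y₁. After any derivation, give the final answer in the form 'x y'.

d=177: √d = [13; 3,3,2,8,2,3,3,26] (ℓ=8, even), read p_7/q_7
i=0: a=13 ⇒ p=13, q=1
…
i=2: a=3 ⇒ p=133, q=10
i=3: a=2 ⇒ p=306, q=23
i=4: a=8 ⇒ p=2581, q=194
i=5: a=2 ⇒ p=5468, q=411
i=6: a=3 ⇒ p=18985, q=1427
i=7: a=3 ⇒ p=62423, q=4692
(x₁, y₁) = (62423, 4692);  62423² − 177·4692² = 1 ✓

62423 4692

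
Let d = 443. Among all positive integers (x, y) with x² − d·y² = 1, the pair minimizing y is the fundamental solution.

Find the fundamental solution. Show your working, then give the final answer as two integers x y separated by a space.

[21; 21,42] for √443; ℓ=2 ⇒ convergent index 1
k=0  a_k=21  p_k/q_k = 21/1
k=1  a_k=21  p_k/q_k = 442/21
→ (442, 21).  Check: 442²=195364, 443·21²=195363, difference 1.

442 21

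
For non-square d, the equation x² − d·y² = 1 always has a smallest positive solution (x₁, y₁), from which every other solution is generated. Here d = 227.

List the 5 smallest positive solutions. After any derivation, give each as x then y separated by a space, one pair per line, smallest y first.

d=227: √d = [15; 15,30] (ℓ=2, even), read p_1/q_1
k=0  a_k=15  p_k/q_k = 15/1
k=1  a_k=15  p_k/q_k = 226/15
(x₁, y₁) = (226, 15);  226² − 227·15² = 1 ✓
n=2: (226,15)∘(226,15) = (226·226+227·15·15, 226·15+15·226) = (102151,6780)
n=3: (102151,6780)∘(226,15) = (226·102151+227·15·6780, 226·6780+15·102151) = (46172026,3064545)
n=4: (46172026,3064545)∘(226,15) = (226·46172026+227·15·3064545, 226·3064545+15·46172026) = (20869653601,1385167560)
n=5: (20869653601,1385167560)∘(226,15) = (226·20869653601+227·15·1385167560, 226·1385167560+15·20869653601) = (9433037255626,626092672575)

226 15
102151 6780
46172026 3064545
20869653601 1385167560
9433037255626 626092672575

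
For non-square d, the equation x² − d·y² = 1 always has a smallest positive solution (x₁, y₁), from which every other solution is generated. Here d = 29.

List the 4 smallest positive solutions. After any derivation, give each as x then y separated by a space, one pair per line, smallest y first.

9801 1820
192119201 35675640
3765920568201 699313893460
73819574785756801 13707950903927280

[5; 2,1,1,2,10] for √29; ℓ=5 ⇒ convergent index 9
i=0: a=5 ⇒ p=5, q=1
…
i=2: a=1 ⇒ p=16, q=3
i=3: a=1 ⇒ p=27, q=5
i=4: a=2 ⇒ p=70, q=13
i=5: a=10 ⇒ p=727, q=135
i=6: a=2 ⇒ p=1524, q=283
i=7: a=1 ⇒ p=2251, q=418
i=8: a=1 ⇒ p=3775, q=701
i=9: a=2 ⇒ p=9801, q=1820
→ (9801, 1820).  Check: 9801²=96059601, 29·1820²=96059600, difference 1.
(x_2, y_2) = (9801·9801 + 29·1820·1820, 9801·1820 + 1820·9801) = (192119201, 35675640)
(x_3, y_3) = (9801·192119201 + 29·1820·35675640, 9801·35675640 + 1820·192119201) = (3765920568201, 699313893460)
(x_4, y_4) = (9801·3765920568201 + 29·1820·699313893460, 9801·699313893460 + 1820·3765920568201) = (73819574785756801, 13707950903927280)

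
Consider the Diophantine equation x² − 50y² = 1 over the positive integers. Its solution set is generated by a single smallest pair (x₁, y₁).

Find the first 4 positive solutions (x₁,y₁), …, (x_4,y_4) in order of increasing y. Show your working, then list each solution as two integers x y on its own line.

99 14
19601 2772
3880899 548842
768398401 108667944

√50 = [7; 14, …], period ℓ=1 (odd) → k=1
step 0: (7, 1)  from 7·(1,0) + (0,1)
step 1: (99, 14)  from 14·(7,1) + (1,0)
(x₁, y₁) = (99, 14);  99² − 50·14² = 1 ✓
k=2:  x_2 = 99·99+50·14·14 = 19601,  y_2 = 99·14+14·99 = 2772
k=3:  x_3 = 99·19601+50·14·2772 = 3880899,  y_3 = 99·2772+14·19601 = 548842
k=4:  x_4 = 99·3880899+50·14·548842 = 768398401,  y_4 = 99·548842+14·3880899 = 108667944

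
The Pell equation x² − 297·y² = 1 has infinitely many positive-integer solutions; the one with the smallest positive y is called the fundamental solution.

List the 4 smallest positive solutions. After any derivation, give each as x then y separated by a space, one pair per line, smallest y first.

√297 → a₀=17, period (4,3,1,1,2,1,1,3,4,34); ℓ=10 even so k=9
step 0: (17, 1)  from 17·(1,0) + (0,1)
…
step 4: (517, 30)  from 1·(293,17) + (224,13)
…
step 6: (1844, 107)  from 1·(1327,77) + (517,30)
step 7: (3171, 184)  from 1·(1844,107) + (1327,77)
step 8: (11357, 659)  from 3·(3171,184) + (1844,107)
step 9: (48599, 2820)  from 4·(11357,659) + (3171,184)
→ (48599, 2820).  Check: 48599²=2361862801, 297·2820²=2361862800, difference 1.
k=2:  x_2 = 48599·48599+297·2820·2820 = 4723725601,  y_2 = 48599·2820+2820·48599 = 274098360
k=3:  x_3 = 48599·4723725601+297·2820·274098360 = 459136680917399,  y_3 = 48599·274098360+2820·4723725601 = 26641812392460
k=4:  x_4 = 48599·459136680917399+297·2820·26641812392460 = 44627167107085622401,  y_4 = 48599·26641812392460+2820·459136680917399 = 2589530880648228720

48599 2820
4723725601 274098360
459136680917399 26641812392460
44627167107085622401 2589530880648228720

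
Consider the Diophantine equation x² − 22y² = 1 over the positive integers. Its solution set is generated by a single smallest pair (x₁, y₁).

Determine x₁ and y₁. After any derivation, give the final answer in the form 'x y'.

[4; 1,2,4,2,1,8] for √22; ℓ=6 ⇒ convergent index 5
k=0  a_k=4  p_k/q_k = 4/1
…
k=2  a_k=2  p_k/q_k = 14/3
…
k=4  a_k=2  p_k/q_k = 136/29
k=5  a_k=1  p_k/q_k = 197/42
(x₁, y₁) = (197, 42);  197² − 22·42² = 1 ✓

197 42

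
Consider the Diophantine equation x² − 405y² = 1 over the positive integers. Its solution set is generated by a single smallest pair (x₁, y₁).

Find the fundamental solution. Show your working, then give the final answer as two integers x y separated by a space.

161 8

d=405: √d = [20; 8,40] (ℓ=2, even), read p_1/q_1
step 0: (20, 1)  from 20·(1,0) + (0,1)
step 1: (161, 8)  from 8·(20,1) + (1,0)
→ (161, 8).  Check: 161²=25921, 405·8²=25920, difference 1.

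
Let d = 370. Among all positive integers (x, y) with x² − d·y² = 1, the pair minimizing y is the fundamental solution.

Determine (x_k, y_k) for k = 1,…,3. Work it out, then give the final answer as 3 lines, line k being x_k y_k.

d=370: √d = [19; 4,4,38] (ℓ=3, odd), read p_5/q_5
i=0: a=19 ⇒ p=19, q=1
…
i=2: a=4 ⇒ p=327, q=17
i=3: a=38 ⇒ p=12503, q=650
i=4: a=4 ⇒ p=50339, q=2617
i=5: a=4 ⇒ p=213859, q=11118
fundamental: x₁=213859, y₁=11118  (since 45735671881 − 370·123609924 = 1)
(213859+11118√370)^2 = 91471343761 + 4755368724√370
(213859+11118√370)^3 = 39123940210553539 + 2033956799880714√370

213859 11118
91471343761 4755368724
39123940210553539 2033956799880714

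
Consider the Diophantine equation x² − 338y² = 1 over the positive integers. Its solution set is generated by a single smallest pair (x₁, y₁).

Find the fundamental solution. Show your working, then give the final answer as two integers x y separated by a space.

114243 6214

√338 = [18; 2,1,1,2,36, …], period ℓ=5 (odd) → k=9
i=0: a=18 ⇒ p=18, q=1
i=1: a=2 ⇒ p=37, q=2
i=2: a=1 ⇒ p=55, q=3
i=3: a=1 ⇒ p=92, q=5
i=4: a=2 ⇒ p=239, q=13
i=5: a=36 ⇒ p=8696, q=473
i=6: a=2 ⇒ p=17631, q=959
i=7: a=1 ⇒ p=26327, q=1432
i=8: a=1 ⇒ p=43958, q=2391
i=9: a=2 ⇒ p=114243, q=6214
fundamental: x₁=114243, y₁=6214  (since 13051463049 − 338·38613796 = 1)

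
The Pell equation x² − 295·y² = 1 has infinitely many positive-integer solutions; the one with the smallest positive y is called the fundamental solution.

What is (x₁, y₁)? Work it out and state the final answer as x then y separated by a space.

2024999 117900

[17; 5,1,2,3,2,6,2,3,2,1,5,34] for √295; ℓ=12 ⇒ convergent index 11
i=0: a=17 ⇒ p=17, q=1
…
i=2: a=1 ⇒ p=103, q=6
…
i=4: a=3 ⇒ p=979, q=57
…
i=6: a=6 ⇒ p=14479, q=843
…
i=10: a=1 ⇒ p=355517, q=20699
i=11: a=5 ⇒ p=2024999, q=117900
fundamental: x₁=2024999, y₁=117900  (since 4100620950001 − 295·13900410000 = 1)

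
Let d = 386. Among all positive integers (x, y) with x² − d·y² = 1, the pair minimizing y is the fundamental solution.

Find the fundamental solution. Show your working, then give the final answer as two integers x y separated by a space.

√386 → a₀=19, period (1,1,1,4,1,18,1,4,1,1,1,38); ℓ=12 even so k=11
a_0=19:  p_0=19·1+0=19,  q_0=19·0+1=1
…
a_7=1:  p_7=1·6287+334=6621,  q_7=1·320+17=337
…
a_9=1:  p_9=1·32771+6621=39392,  q_9=1·1668+337=2005
a_10=1:  p_10=1·39392+32771=72163,  q_10=1·2005+1668=3673
a_11=1:  p_11=1·72163+39392=111555,  q_11=1·3673+2005=5678
(x₁, y₁) = (111555, 5678);  111555² − 386·5678² = 1 ✓

111555 5678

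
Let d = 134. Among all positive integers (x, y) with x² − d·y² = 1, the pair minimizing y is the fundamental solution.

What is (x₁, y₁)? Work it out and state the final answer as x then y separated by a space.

√134 → a₀=11, period (1,1,2,1,3,…,1,1,22); ℓ=14 even so k=13
i=0: a=11 ⇒ p=11, q=1
i=1: a=1 ⇒ p=12, q=1
i=2: a=1 ⇒ p=23, q=2
i=3: a=2 ⇒ p=58, q=5
i=4: a=1 ⇒ p=81, q=7
i=5: a=3 ⇒ p=301, q=26
i=6: a=1 ⇒ p=382, q=33
i=7: a=10 ⇒ p=4121, q=356
i=8: a=1 ⇒ p=4503, q=389
i=9: a=3 ⇒ p=17630, q=1523
i=10: a=1 ⇒ p=22133, q=1912
…
i=12: a=1 ⇒ p=84029, q=7259
i=13: a=1 ⇒ p=145925, q=12606
→ (145925, 12606).  Check: 145925²=21294105625, 134·12606²=21294105624, difference 1.

145925 12606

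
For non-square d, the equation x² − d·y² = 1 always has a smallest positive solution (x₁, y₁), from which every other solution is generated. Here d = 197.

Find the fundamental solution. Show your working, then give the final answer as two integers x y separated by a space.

d=197: √d = [14; 28] (ℓ=1, odd), read p_1/q_1
k=0  a_k=14  p_k/q_k = 14/1
k=1  a_k=28  p_k/q_k = 393/28
→ (393, 28).  Check: 393²=154449, 197·28²=154448, difference 1.

393 28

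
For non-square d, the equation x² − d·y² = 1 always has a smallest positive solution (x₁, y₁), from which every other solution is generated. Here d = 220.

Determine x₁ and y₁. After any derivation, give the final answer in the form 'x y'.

[14; 1,4,1,28] for √220; ℓ=4 ⇒ convergent index 3
i=0: a=14 ⇒ p=14, q=1
i=1: a=1 ⇒ p=15, q=1
i=2: a=4 ⇒ p=74, q=5
i=3: a=1 ⇒ p=89, q=6
→ (89, 6).  Check: 89²=7921, 220·6²=7920, difference 1.

89 6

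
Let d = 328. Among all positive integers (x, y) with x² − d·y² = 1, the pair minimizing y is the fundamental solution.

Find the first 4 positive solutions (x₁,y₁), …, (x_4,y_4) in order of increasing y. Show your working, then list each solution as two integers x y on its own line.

163 9
53137 2934
17322499 956475
5647081537 311807916

d=328: √d = [18; 9,36] (ℓ=2, even), read p_1/q_1
step 0: (18, 1)  from 18·(1,0) + (0,1)
step 1: (163, 9)  from 9·(18,1) + (1,0)
(x₁, y₁) = (163, 9);  163² − 328·9² = 1 ✓
(x_2, y_2) = (163·163 + 328·9·9, 163·9 + 9·163) = (53137, 2934)
(x_3, y_3) = (163·53137 + 328·9·2934, 163·2934 + 9·53137) = (17322499, 956475)
(x_4, y_4) = (163·17322499 + 328·9·956475, 163·956475 + 9·17322499) = (5647081537, 311807916)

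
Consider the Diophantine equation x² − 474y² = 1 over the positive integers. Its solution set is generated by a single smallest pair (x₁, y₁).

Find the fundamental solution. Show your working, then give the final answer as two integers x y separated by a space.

193549 8890

√474 → a₀=21, period (1,3,2,1,1,…,3,1,42); ℓ=14 even so k=13
i=0: a=21 ⇒ p=21, q=1
i=1: a=1 ⇒ p=22, q=1
i=2: a=3 ⇒ p=87, q=4
i=3: a=2 ⇒ p=196, q=9
i=4: a=1 ⇒ p=283, q=13
i=5: a=1 ⇒ p=479, q=22
…
i=7: a=6 ⇒ p=5051, q=232
i=8: a=1 ⇒ p=5813, q=267
i=9: a=1 ⇒ p=10864, q=499
i=10: a=1 ⇒ p=16677, q=766
i=11: a=2 ⇒ p=44218, q=2031
i=12: a=3 ⇒ p=149331, q=6859
i=13: a=1 ⇒ p=193549, q=8890
(x₁, y₁) = (193549, 8890);  193549² − 474·8890² = 1 ✓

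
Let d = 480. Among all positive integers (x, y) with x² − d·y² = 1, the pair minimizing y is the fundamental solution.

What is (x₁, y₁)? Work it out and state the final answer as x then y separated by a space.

241 11

√480 = [21; 1,9,1,42, …], period ℓ=4 (even) → k=3
i=0: a=21 ⇒ p=21, q=1
…
i=2: a=9 ⇒ p=219, q=10
i=3: a=1 ⇒ p=241, q=11
(x₁, y₁) = (241, 11);  241² − 480·11² = 1 ✓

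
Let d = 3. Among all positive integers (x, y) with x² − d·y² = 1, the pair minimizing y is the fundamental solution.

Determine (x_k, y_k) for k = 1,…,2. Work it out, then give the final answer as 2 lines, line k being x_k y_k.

2 1
7 4

d=3: √d = [1; 1,2] (ℓ=2, even), read p_1/q_1
k=0  a_k=1  p_k/q_k = 1/1
k=1  a_k=1  p_k/q_k = 2/1
(x₁, y₁) = (2, 1);  2² − 3·1² = 1 ✓
(2+1√3)^2 = 7 + 4√3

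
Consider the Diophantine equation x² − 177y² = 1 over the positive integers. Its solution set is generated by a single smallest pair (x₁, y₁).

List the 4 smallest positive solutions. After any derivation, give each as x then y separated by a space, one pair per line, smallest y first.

√177 → a₀=13, period (3,3,2,8,2,3,3,26); ℓ=8 even so k=7
step 0: (13, 1)  from 13·(1,0) + (0,1)
step 1: (40, 3)  from 3·(13,1) + (1,0)
step 2: (133, 10)  from 3·(40,3) + (13,1)
step 3: (306, 23)  from 2·(133,10) + (40,3)
step 4: (2581, 194)  from 8·(306,23) + (133,10)
step 5: (5468, 411)  from 2·(2581,194) + (306,23)
step 6: (18985, 1427)  from 3·(5468,411) + (2581,194)
step 7: (62423, 4692)  from 3·(18985,1427) + (5468,411)
fundamental: x₁=62423, y₁=4692  (since 3896630929 − 177·22014864 = 1)
(x_2, y_2) = (62423·62423 + 177·4692·4692, 62423·4692 + 4692·62423) = (7793261857, 585777432)
(x_3, y_3) = (62423·7793261857 + 177·4692·585777432, 62423·585777432 + 4692·7793261857) = (972957569736599, 73131969270780)
(x_4, y_4) = (62423·972957569736599 + 177·4692·73131969270780, 62423·73131969270780 + 4692·972957569736599) = (121469860743542176897, 9130233834994022448)

62423 4692
7793261857 585777432
972957569736599 73131969270780
121469860743542176897 9130233834994022448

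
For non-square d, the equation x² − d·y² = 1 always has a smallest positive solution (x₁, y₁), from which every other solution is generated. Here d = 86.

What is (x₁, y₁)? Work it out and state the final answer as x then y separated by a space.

[9; 3,1,1,1,8,1,1,1,3,18] for √86; ℓ=10 ⇒ convergent index 9
step 0: (9, 1)  from 9·(1,0) + (0,1)
…
step 6: (983, 106)  from 1·(881,95) + (102,11)
…
step 8: (2847, 307)  from 1·(1864,201) + (983,106)
step 9: (10405, 1122)  from 3·(2847,307) + (1864,201)
fundamental: x₁=10405, y₁=1122  (since 108264025 − 86·1258884 = 1)

10405 1122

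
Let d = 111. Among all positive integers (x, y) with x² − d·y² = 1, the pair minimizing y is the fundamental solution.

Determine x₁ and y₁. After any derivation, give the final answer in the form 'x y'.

295 28

√111 → a₀=10, period (1,1,6,1,1,20); ℓ=6 even so k=5
i=0: a=10 ⇒ p=10, q=1
…
i=2: a=1 ⇒ p=21, q=2
…
i=4: a=1 ⇒ p=158, q=15
i=5: a=1 ⇒ p=295, q=28
fundamental: x₁=295, y₁=28  (since 87025 − 111·784 = 1)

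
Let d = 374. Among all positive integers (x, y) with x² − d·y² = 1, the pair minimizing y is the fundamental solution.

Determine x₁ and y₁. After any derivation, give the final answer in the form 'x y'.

3365 174

√374 → a₀=19, period (2,1,18,1,2,38); ℓ=6 even so k=5
step 0: (19, 1)  from 19·(1,0) + (0,1)
…
step 2: (58, 3)  from 1·(39,2) + (19,1)
…
step 4: (1141, 59)  from 1·(1083,56) + (58,3)
step 5: (3365, 174)  from 2·(1141,59) + (1083,56)
fundamental: x₁=3365, y₁=174  (since 11323225 − 374·30276 = 1)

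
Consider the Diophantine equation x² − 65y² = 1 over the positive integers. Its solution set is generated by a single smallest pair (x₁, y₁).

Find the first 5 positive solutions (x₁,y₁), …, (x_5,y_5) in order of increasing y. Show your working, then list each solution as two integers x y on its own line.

129 16
33281 4128
8586369 1065008
2215249921 274767936
571525893249 70889062480

[8; 16] for √65; ℓ=1 ⇒ convergent index 1
k=0  a_k=8  p_k/q_k = 8/1
k=1  a_k=16  p_k/q_k = 129/16
fundamental: x₁=129, y₁=16  (since 16641 − 65·256 = 1)
(129+16√65)^2 = 33281 + 4128√65
(129+16√65)^3 = 8586369 + 1065008√65
(129+16√65)^4 = 2215249921 + 274767936√65
(129+16√65)^5 = 571525893249 + 70889062480√65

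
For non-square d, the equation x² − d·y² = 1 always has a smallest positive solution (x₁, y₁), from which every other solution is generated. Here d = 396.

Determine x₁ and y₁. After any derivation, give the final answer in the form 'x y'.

d=396: √d = [19; 1,8,1,38] (ℓ=4, even), read p_3/q_3
k=0  a_k=19  p_k/q_k = 19/1
k=1  a_k=1  p_k/q_k = 20/1
k=2  a_k=8  p_k/q_k = 179/9
k=3  a_k=1  p_k/q_k = 199/10
→ (199, 10).  Check: 199²=39601, 396·10²=39600, difference 1.

199 10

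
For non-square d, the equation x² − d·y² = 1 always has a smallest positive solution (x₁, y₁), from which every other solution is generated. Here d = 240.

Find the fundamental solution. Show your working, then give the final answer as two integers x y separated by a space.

√240 → a₀=15, period (2,30); ℓ=2 even so k=1
i=0: a=15 ⇒ p=15, q=1
i=1: a=2 ⇒ p=31, q=2
→ (31, 2).  Check: 31²=961, 240·2²=960, difference 1.

31 2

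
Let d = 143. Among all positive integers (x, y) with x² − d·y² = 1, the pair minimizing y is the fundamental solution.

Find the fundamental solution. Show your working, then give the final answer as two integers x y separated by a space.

12 1

[11; 1,22] for √143; ℓ=2 ⇒ convergent index 1
i=0: a=11 ⇒ p=11, q=1
i=1: a=1 ⇒ p=12, q=1
(x₁, y₁) = (12, 1);  12² − 143·1² = 1 ✓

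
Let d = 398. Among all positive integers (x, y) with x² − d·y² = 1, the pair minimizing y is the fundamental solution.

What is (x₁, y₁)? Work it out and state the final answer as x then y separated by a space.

399 20

√398 = [19; 1,18,1,38, …], period ℓ=4 (even) → k=3
a_0=19:  p_0=19·1+0=19,  q_0=19·0+1=1
a_1=1:  p_1=1·19+1=20,  q_1=1·1+0=1
a_2=18:  p_2=18·20+19=379,  q_2=18·1+1=19
a_3=1:  p_3=1·379+20=399,  q_3=1·19+1=20
fundamental: x₁=399, y₁=20  (since 159201 − 398·400 = 1)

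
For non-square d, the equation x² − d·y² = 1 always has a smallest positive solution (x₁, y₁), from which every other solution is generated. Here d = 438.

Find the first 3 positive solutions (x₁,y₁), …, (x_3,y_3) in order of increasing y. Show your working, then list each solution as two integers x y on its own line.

[20; 1,12,1,40] for √438; ℓ=4 ⇒ convergent index 3
k=0  a_k=20  p_k/q_k = 20/1
…
k=2  a_k=12  p_k/q_k = 272/13
k=3  a_k=1  p_k/q_k = 293/14
fundamental: x₁=293, y₁=14  (since 85849 − 438·196 = 1)
(293+14√438)^2 = 171697 + 8204√438
(293+14√438)^3 = 100614149 + 4807530√438

293 14
171697 8204
100614149 4807530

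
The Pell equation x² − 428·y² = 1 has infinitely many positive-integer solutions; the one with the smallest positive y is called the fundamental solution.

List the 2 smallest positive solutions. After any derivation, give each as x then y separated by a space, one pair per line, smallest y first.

1850887 89466
6851565373537 331182912684

√428 = [20; 1,2,4,1,5,10,5,1,4,2,1,40, …], period ℓ=12 (even) → k=11
k=0  a_k=20  p_k/q_k = 20/1
k=1  a_k=1  p_k/q_k = 21/1
k=2  a_k=2  p_k/q_k = 62/3
k=3  a_k=4  p_k/q_k = 269/13
k=4  a_k=1  p_k/q_k = 331/16
k=5  a_k=5  p_k/q_k = 1924/93
…
k=9  a_k=4  p_k/q_k = 577179/27899
k=10  a_k=2  p_k/q_k = 1273708/61567
k=11  a_k=1  p_k/q_k = 1850887/89466
(x₁, y₁) = (1850887, 89466);  1850887² − 428·89466² = 1 ✓
(x_2, y_2) = (1850887·1850887 + 428·89466·89466, 1850887·89466 + 89466·1850887) = (6851565373537, 331182912684)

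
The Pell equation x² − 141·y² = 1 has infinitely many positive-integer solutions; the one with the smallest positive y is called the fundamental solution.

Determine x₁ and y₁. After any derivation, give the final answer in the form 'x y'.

95 8

d=141: √d = [11; 1,6,1,22] (ℓ=4, even), read p_3/q_3
k=0  a_k=11  p_k/q_k = 11/1
k=1  a_k=1  p_k/q_k = 12/1
k=2  a_k=6  p_k/q_k = 83/7
k=3  a_k=1  p_k/q_k = 95/8
→ (95, 8).  Check: 95²=9025, 141·8²=9024, difference 1.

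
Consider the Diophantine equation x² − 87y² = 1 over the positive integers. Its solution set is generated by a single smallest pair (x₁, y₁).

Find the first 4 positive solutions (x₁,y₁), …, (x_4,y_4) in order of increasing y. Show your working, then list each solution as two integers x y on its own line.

[9; 3,18] for √87; ℓ=2 ⇒ convergent index 1
step 0: (9, 1)  from 9·(1,0) + (0,1)
step 1: (28, 3)  from 3·(9,1) + (1,0)
fundamental: x₁=28, y₁=3  (since 784 − 87·9 = 1)
(x_2, y_2) = (28·28 + 87·3·3, 28·3 + 3·28) = (1567, 168)
(x_3, y_3) = (28·1567 + 87·3·168, 28·168 + 3·1567) = (87724, 9405)
(x_4, y_4) = (28·87724 + 87·3·9405, 28·9405 + 3·87724) = (4910977, 526512)

28 3
1567 168
87724 9405
4910977 526512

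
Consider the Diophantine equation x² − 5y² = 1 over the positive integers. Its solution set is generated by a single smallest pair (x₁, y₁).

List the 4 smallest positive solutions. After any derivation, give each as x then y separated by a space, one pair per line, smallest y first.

[2; 4] for √5; ℓ=1 ⇒ convergent index 1
step 0: (2, 1)  from 2·(1,0) + (0,1)
step 1: (9, 4)  from 4·(2,1) + (1,0)
(x₁, y₁) = (9, 4);  9² − 5·4² = 1 ✓
k=2:  x_2 = 9·9+5·4·4 = 161,  y_2 = 9·4+4·9 = 72
k=3:  x_3 = 9·161+5·4·72 = 2889,  y_3 = 9·72+4·161 = 1292
k=4:  x_4 = 9·2889+5·4·1292 = 51841,  y_4 = 9·1292+4·2889 = 23184

9 4
161 72
2889 1292
51841 23184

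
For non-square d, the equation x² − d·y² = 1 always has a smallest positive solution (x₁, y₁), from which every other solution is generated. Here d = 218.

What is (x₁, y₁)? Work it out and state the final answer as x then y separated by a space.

126003 8534

√218 → a₀=14, period (1,3,3,1,28); ℓ=5 odd so k=9
k=0  a_k=14  p_k/q_k = 14/1
…
k=2  a_k=3  p_k/q_k = 59/4
k=3  a_k=3  p_k/q_k = 192/13
…
k=5  a_k=28  p_k/q_k = 7220/489
…
k=7  a_k=3  p_k/q_k = 29633/2007
k=8  a_k=3  p_k/q_k = 96370/6527
k=9  a_k=1  p_k/q_k = 126003/8534
→ (126003, 8534).  Check: 126003²=15876756009, 218·8534²=15876756008, difference 1.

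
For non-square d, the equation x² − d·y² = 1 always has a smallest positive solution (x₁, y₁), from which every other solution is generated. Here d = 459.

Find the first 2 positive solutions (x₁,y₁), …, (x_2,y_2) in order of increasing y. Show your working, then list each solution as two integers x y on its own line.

499850 23331
499700044999 23324000700

√459 → a₀=21, period (2,2,1,4,21,4,1,2,2,42); ℓ=10 even so k=9
step 0: (21, 1)  from 21·(1,0) + (0,1)
step 1: (43, 2)  from 2·(21,1) + (1,0)
…
step 3: (150, 7)  from 1·(107,5) + (43,2)
step 4: (707, 33)  from 4·(150,7) + (107,5)
…
step 6: (60695, 2833)  from 4·(14997,700) + (707,33)
step 7: (75692, 3533)  from 1·(60695,2833) + (14997,700)
step 8: (212079, 9899)  from 2·(75692,3533) + (60695,2833)
step 9: (499850, 23331)  from 2·(212079,9899) + (75692,3533)
(x₁, y₁) = (499850, 23331);  499850² − 459·23331² = 1 ✓
(499850+23331√459)^2 = 499700044999 + 23324000700√459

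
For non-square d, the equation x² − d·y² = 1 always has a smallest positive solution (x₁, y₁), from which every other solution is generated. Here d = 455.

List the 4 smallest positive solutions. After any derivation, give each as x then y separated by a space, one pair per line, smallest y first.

64 3
8191 384
1048384 49149
134184961 6290688

√455 = [21; 3,42, …], period ℓ=2 (even) → k=1
k=0  a_k=21  p_k/q_k = 21/1
k=1  a_k=3  p_k/q_k = 64/3
(x₁, y₁) = (64, 3);  64² − 455·3² = 1 ✓
(x_2, y_2) = (64·64 + 455·3·3, 64·3 + 3·64) = (8191, 384)
(x_3, y_3) = (64·8191 + 455·3·384, 64·384 + 3·8191) = (1048384, 49149)
(x_4, y_4) = (64·1048384 + 455·3·49149, 64·49149 + 3·1048384) = (134184961, 6290688)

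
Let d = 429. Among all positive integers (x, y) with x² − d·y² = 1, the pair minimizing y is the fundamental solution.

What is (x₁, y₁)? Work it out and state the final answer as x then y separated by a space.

d=429: √d = [20; 1,2,2,9,1,12,1,9,2,2,1,40] (ℓ=12, even), read p_11/q_11
a_0=20:  p_0=20·1+0=20,  q_0=20·0+1=1
a_1=1:  p_1=1·20+1=21,  q_1=1·1+0=1
a_2=2:  p_2=2·21+20=62,  q_2=2·1+1=3
a_3=2:  p_3=2·62+21=145,  q_3=2·3+1=7
a_4=9:  p_4=9·145+62=1367,  q_4=9·7+3=66
…
a_6=12:  p_6=12·1512+1367=19511,  q_6=12·73+66=942
a_7=1:  p_7=1·19511+1512=21023,  q_7=1·942+73=1015
…
a_10=2:  p_10=2·438459+208718=1085636,  q_10=2·21169+10077=52415
a_11=1:  p_11=1·1085636+438459=1524095,  q_11=1·52415+21169=73584
→ (1524095, 73584).  Check: 1524095²=2322865569025, 429·73584²=2322865569024, difference 1.

1524095 73584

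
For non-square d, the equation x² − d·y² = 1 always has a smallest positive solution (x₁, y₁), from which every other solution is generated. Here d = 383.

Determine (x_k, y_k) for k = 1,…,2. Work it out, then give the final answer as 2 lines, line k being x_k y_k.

√383 = [19; 1,1,3,19,3,1,1,38, …], period ℓ=8 (even) → k=7
i=0: a=19 ⇒ p=19, q=1
i=1: a=1 ⇒ p=20, q=1
…
i=3: a=3 ⇒ p=137, q=7
…
i=6: a=1 ⇒ p=10705, q=547
i=7: a=1 ⇒ p=18768, q=959
(x₁, y₁) = (18768, 959);  18768² − 383·959² = 1 ✓
k=2:  x_2 = 18768·18768+383·959·959 = 704475647,  y_2 = 18768·959+959·18768 = 35997024

18768 959
704475647 35997024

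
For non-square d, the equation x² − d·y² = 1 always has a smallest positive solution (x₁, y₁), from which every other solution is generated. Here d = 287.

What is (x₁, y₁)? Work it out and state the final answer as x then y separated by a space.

288 17

[16; 1,15,1,32] for √287; ℓ=4 ⇒ convergent index 3
k=0  a_k=16  p_k/q_k = 16/1
k=1  a_k=1  p_k/q_k = 17/1
k=2  a_k=15  p_k/q_k = 271/16
k=3  a_k=1  p_k/q_k = 288/17
(x₁, y₁) = (288, 17);  288² − 287·17² = 1 ✓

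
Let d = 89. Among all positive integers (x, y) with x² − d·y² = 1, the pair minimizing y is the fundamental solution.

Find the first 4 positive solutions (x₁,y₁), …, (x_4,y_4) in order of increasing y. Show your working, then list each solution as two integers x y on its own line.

[9; 2,3,3,2,18] for √89; ℓ=5 ⇒ convergent index 9
k=0  a_k=9  p_k/q_k = 9/1
k=1  a_k=2  p_k/q_k = 19/2
k=2  a_k=3  p_k/q_k = 66/7
…
k=6  a_k=2  p_k/q_k = 18934/2007
…
k=8  a_k=3  p_k/q_k = 216991/23001
k=9  a_k=2  p_k/q_k = 500001/53000
(x₁, y₁) = (500001, 53000);  500001² − 89·53000² = 1 ✓
n=2: (500001,53000)∘(500001,53000) = (500001·500001+89·53000·53000, 500001·53000+53000·500001) = (500002000001,53000106000)
n=3: (500002000001,53000106000)∘(500001,53000) = (500001·500002000001+89·53000·53000106000, 500001·53000106000+53000·500002000001) = (500003000004500001,53000212000159000)
n=4: (500003000004500001,53000212000159000)∘(500001,53000) = (500001·500003000004500001+89·53000·53000212000159000, 500001·53000212000159000+53000·500003000004500001) = (500004000010000008000001,53000318000530000212000)

500001 53000
500002000001 53000106000
500003000004500001 53000212000159000
500004000010000008000001 53000318000530000212000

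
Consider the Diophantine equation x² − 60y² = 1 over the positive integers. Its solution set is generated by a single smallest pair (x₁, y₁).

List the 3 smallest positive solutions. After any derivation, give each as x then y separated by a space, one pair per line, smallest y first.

31 4
1921 248
119071 15372

√60 → a₀=7, period (1,2,1,14); ℓ=4 even so k=3
k=0  a_k=7  p_k/q_k = 7/1
…
k=2  a_k=2  p_k/q_k = 23/3
k=3  a_k=1  p_k/q_k = 31/4
fundamental: x₁=31, y₁=4  (since 961 − 60·16 = 1)
(31+4√60)^2 = 1921 + 248√60
(31+4√60)^3 = 119071 + 15372√60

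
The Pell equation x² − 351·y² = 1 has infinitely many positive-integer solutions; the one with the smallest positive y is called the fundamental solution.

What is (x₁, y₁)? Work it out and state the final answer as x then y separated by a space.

62425 3332

[18; 1,2,1,3,2,2,2,3,1,2,1,36] for √351; ℓ=12 ⇒ convergent index 11
step 0: (18, 1)  from 18·(1,0) + (0,1)
…
step 4: (281, 15)  from 3·(75,4) + (56,3)
…
step 10: (45882, 2449)  from 2·(16543,883) + (12796,683)
step 11: (62425, 3332)  from 1·(45882,2449) + (16543,883)
→ (62425, 3332).  Check: 62425²=3896880625, 351·3332²=3896880624, difference 1.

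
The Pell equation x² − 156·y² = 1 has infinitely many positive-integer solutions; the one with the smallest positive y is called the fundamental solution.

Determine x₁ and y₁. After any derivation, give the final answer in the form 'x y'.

25 2

√156 = [12; 2,24, …], period ℓ=2 (even) → k=1
a_0=12:  p_0=12·1+0=12,  q_0=12·0+1=1
a_1=2:  p_1=2·12+1=25,  q_1=2·1+0=2
→ (25, 2).  Check: 25²=625, 156·2²=624, difference 1.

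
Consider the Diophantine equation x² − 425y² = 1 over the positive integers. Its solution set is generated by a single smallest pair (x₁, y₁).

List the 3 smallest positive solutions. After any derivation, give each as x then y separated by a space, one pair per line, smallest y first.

d=425: √d = [20; 1,1,1,1,1,1,40] (ℓ=7, odd), read p_13/q_13
k=0  a_k=20  p_k/q_k = 20/1
…
k=2  a_k=1  p_k/q_k = 41/2
…
k=6  a_k=1  p_k/q_k = 268/13
…
k=8  a_k=1  p_k/q_k = 11153/541
…
k=10  a_k=1  p_k/q_k = 33191/1610
…
k=12  a_k=1  p_k/q_k = 88420/4289
k=13  a_k=1  p_k/q_k = 143649/6968
→ (143649, 6968).  Check: 143649²=20635035201, 425·6968²=20635035200, difference 1.
n=2: (143649,6968)∘(143649,6968) = (143649·143649+425·6968·6968, 143649·6968+6968·143649) = (41270070401,2001892464)
n=3: (41270070401,2001892464)∘(143649,6968) = (143649·41270070401+425·6968·2001892464, 143649·2001892464+6968·41270070401) = (11856808685922849,575139701115304)

143649 6968
41270070401 2001892464
11856808685922849 575139701115304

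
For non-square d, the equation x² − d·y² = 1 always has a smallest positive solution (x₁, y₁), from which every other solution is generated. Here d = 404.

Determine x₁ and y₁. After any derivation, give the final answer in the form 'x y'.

d=404: √d = [20; 10,40] (ℓ=2, even), read p_1/q_1
step 0: (20, 1)  from 20·(1,0) + (0,1)
step 1: (201, 10)  from 10·(20,1) + (1,0)
fundamental: x₁=201, y₁=10  (since 40401 − 404·100 = 1)

201 10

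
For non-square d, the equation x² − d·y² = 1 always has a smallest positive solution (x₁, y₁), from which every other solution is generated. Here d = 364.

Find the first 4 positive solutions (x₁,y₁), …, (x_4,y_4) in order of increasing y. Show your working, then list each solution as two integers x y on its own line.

√364 → a₀=19, period (12,1,2,3,1,8,1,3,2,1,12,38); ℓ=12 even so k=11
k=0  a_k=19  p_k/q_k = 19/1
k=1  a_k=12  p_k/q_k = 229/12
…
k=3  a_k=2  p_k/q_k = 725/38
k=4  a_k=3  p_k/q_k = 2423/127
…
k=10  a_k=1  p_k/q_k = 390371/20461
k=11  a_k=12  p_k/q_k = 4954951/259710
→ (4954951, 259710).  Check: 4954951²=24551539412401, 364·259710²=24551539412400, difference 1.
k=2:  x_2 = 4954951·4954951+364·259710·259710 = 49103078824801,  y_2 = 4954951·259710+259710·4954951 = 2573700648420
k=3:  x_3 = 4954951·49103078824801+364·259710·2573700648420 = 486606699052048124551,  y_3 = 4954951·2573700648420+259710·49103078824801 = 25505121203178395130
k=4:  x_4 = 4954951·486606699052048124551+364·259710·25505121203178395130 = 4822224700149240710505379201,  y_4 = 4954951·25505121203178395130+259710·486606699052048124551 = 252753251621617410554928840

4954951 259710
49103078824801 2573700648420
486606699052048124551 25505121203178395130
4822224700149240710505379201 252753251621617410554928840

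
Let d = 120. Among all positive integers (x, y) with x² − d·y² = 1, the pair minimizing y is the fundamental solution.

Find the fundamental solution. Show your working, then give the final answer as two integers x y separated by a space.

[10; 1,20] for √120; ℓ=2 ⇒ convergent index 1
k=0  a_k=10  p_k/q_k = 10/1
k=1  a_k=1  p_k/q_k = 11/1
fundamental: x₁=11, y₁=1  (since 121 − 120·1 = 1)

11 1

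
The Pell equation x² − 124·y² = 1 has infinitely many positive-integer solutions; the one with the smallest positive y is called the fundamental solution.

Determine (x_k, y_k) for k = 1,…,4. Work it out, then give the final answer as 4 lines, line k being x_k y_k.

4620799 414960
42703566796801 3834893506080
394649197502177907199 35440544156001500880
3647189234337689639247667201 327527261991011323636100160

[11; 7,2,1,1,1,…,2,7,22] for √124; ℓ=16 ⇒ convergent index 15
step 0: (11, 1)  from 11·(1,0) + (0,1)
…
step 2: (167, 15)  from 2·(78,7) + (11,1)
…
step 4: (412, 37)  from 1·(245,22) + (167,15)
…
step 6: (2383, 214)  from 3·(657,59) + (412,37)
step 7: (3040, 273)  from 1·(2383,214) + (657,59)
…
step 9: (17583, 1579)  from 1·(14543,1306) + (3040,273)
step 10: (67292, 6043)  from 3·(17583,1579) + (14543,1306)
step 11: (84875, 7622)  from 1·(67292,6043) + (17583,1579)
…
step 13: (237042, 21287)  from 1·(152167,13665) + (84875,7622)
step 14: (626251, 56239)  from 2·(237042,21287) + (152167,13665)
step 15: (4620799, 414960)  from 7·(626251,56239) + (237042,21287)
fundamental: x₁=4620799, y₁=414960  (since 21351783398401 − 124·172191801600 = 1)
k=2:  x_2 = 4620799·4620799+124·414960·414960 = 42703566796801,  y_2 = 4620799·414960+414960·4620799 = 3834893506080
k=3:  x_3 = 4620799·42703566796801+124·414960·3834893506080 = 394649197502177907199,  y_3 = 4620799·3834893506080+414960·42703566796801 = 35440544156001500880
k=4:  x_4 = 4620799·394649197502177907199+124·414960·35440544156001500880 = 3647189234337689639247667201,  y_4 = 4620799·35440544156001500880+414960·394649197502177907199 = 327527261991011323636100160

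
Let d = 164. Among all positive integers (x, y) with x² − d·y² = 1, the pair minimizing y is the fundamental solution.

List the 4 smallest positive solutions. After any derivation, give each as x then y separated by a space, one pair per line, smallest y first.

2049 160
8396801 655680
34410088449 2686976480
141012534067201 11011228959360

d=164: √d = [12; 1,4,6,4,1,24] (ℓ=6, even), read p_5/q_5
i=0: a=12 ⇒ p=12, q=1
…
i=4: a=4 ⇒ p=1652, q=129
i=5: a=1 ⇒ p=2049, q=160
→ (2049, 160).  Check: 2049²=4198401, 164·160²=4198400, difference 1.
n=2: (2049,160)∘(2049,160) = (2049·2049+164·160·160, 2049·160+160·2049) = (8396801,655680)
n=3: (8396801,655680)∘(2049,160) = (2049·8396801+164·160·655680, 2049·655680+160·8396801) = (34410088449,2686976480)
n=4: (34410088449,2686976480)∘(2049,160) = (2049·34410088449+164·160·2686976480, 2049·2686976480+160·34410088449) = (141012534067201,11011228959360)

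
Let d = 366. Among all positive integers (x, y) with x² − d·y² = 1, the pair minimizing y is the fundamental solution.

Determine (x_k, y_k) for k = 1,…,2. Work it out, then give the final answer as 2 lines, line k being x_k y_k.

d=366: √d = [19; 7,1,1,1,2,12,2,1,1,1,7,38] (ℓ=12, even), read p_11/q_11
k=0  a_k=19  p_k/q_k = 19/1
…
k=3  a_k=1  p_k/q_k = 287/15
k=4  a_k=1  p_k/q_k = 440/23
…
k=9  a_k=1  p_k/q_k = 74554/3897
k=10  a_k=1  p_k/q_k = 119053/6223
k=11  a_k=7  p_k/q_k = 907925/47458
(x₁, y₁) = (907925, 47458);  907925² − 366·47458² = 1 ✓
(907925+47458√366)^2 = 1648655611249 + 86176609300√366

907925 47458
1648655611249 86176609300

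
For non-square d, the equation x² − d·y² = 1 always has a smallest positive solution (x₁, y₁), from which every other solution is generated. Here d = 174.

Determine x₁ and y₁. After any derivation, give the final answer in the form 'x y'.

√174 → a₀=13, period (5,4,5,26); ℓ=4 even so k=3
step 0: (13, 1)  from 13·(1,0) + (0,1)
step 1: (66, 5)  from 5·(13,1) + (1,0)
step 2: (277, 21)  from 4·(66,5) + (13,1)
step 3: (1451, 110)  from 5·(277,21) + (66,5)
→ (1451, 110).  Check: 1451²=2105401, 174·110²=2105400, difference 1.

1451 110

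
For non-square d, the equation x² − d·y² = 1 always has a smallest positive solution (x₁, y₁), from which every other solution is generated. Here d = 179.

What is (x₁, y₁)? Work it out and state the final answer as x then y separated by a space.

√179 → a₀=13, period (2,1,1,1,3,…,1,2,26); ℓ=14 even so k=13
k=0  a_k=13  p_k/q_k = 13/1
…
k=4  a_k=1  p_k/q_k = 107/8
k=5  a_k=3  p_k/q_k = 388/29
…
k=7  a_k=13  p_k/q_k = 26999/2018
k=8  a_k=5  p_k/q_k = 137042/10243
k=9  a_k=3  p_k/q_k = 438125/32747
k=10  a_k=1  p_k/q_k = 575167/42990
…
k=12  a_k=1  p_k/q_k = 1588459/118727
k=13  a_k=2  p_k/q_k = 4190210/313191
(x₁, y₁) = (4190210, 313191);  4190210² − 179·313191² = 1 ✓

4190210 313191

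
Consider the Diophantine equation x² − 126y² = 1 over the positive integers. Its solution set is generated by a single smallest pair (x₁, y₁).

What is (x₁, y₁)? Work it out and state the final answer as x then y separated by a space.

449 40

√126 = [11; 4,2,4,22, …], period ℓ=4 (even) → k=3
step 0: (11, 1)  from 11·(1,0) + (0,1)
step 1: (45, 4)  from 4·(11,1) + (1,0)
step 2: (101, 9)  from 2·(45,4) + (11,1)
step 3: (449, 40)  from 4·(101,9) + (45,4)
(x₁, y₁) = (449, 40);  449² − 126·40² = 1 ✓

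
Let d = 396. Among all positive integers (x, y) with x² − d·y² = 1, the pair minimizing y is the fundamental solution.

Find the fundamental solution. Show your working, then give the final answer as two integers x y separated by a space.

d=396: √d = [19; 1,8,1,38] (ℓ=4, even), read p_3/q_3
i=0: a=19 ⇒ p=19, q=1
…
i=2: a=8 ⇒ p=179, q=9
i=3: a=1 ⇒ p=199, q=10
fundamental: x₁=199, y₁=10  (since 39601 − 396·100 = 1)

199 10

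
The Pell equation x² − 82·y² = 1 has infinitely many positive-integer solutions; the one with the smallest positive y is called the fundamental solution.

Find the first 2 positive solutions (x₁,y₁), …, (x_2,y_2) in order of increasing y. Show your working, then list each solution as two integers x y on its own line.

163 18
53137 5868

[9; 18] for √82; ℓ=1 ⇒ convergent index 1
i=0: a=9 ⇒ p=9, q=1
i=1: a=18 ⇒ p=163, q=18
→ (163, 18).  Check: 163²=26569, 82·18²=26568, difference 1.
k=2:  x_2 = 163·163+82·18·18 = 53137,  y_2 = 163·18+18·163 = 5868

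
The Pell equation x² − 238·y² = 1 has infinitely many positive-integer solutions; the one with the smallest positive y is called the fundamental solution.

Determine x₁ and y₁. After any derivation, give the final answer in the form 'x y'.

√238 = [15; 2,2,1,14,1,2,2,30, …], period ℓ=8 (even) → k=7
i=0: a=15 ⇒ p=15, q=1
i=1: a=2 ⇒ p=31, q=2
i=2: a=2 ⇒ p=77, q=5
…
i=4: a=14 ⇒ p=1589, q=103
…
i=6: a=2 ⇒ p=4983, q=323
i=7: a=2 ⇒ p=11663, q=756
→ (11663, 756).  Check: 11663²=136025569, 238·756²=136025568, difference 1.

11663 756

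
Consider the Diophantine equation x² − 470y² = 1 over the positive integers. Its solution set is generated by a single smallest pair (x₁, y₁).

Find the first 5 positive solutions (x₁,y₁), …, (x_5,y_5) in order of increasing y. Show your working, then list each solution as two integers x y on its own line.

1691 78
5718961 263796
19341524411 892157994
65413029839041 3017278071912
221226847574112251 10204433547048390

√470 → a₀=21, period (1,2,8,2,1,42); ℓ=6 even so k=5
k=0  a_k=21  p_k/q_k = 21/1
…
k=2  a_k=2  p_k/q_k = 65/3
k=3  a_k=8  p_k/q_k = 542/25
k=4  a_k=2  p_k/q_k = 1149/53
k=5  a_k=1  p_k/q_k = 1691/78
fundamental: x₁=1691, y₁=78  (since 2859481 − 470·6084 = 1)
(1691+78√470)^2 = 5718961 + 263796√470
(1691+78√470)^3 = 19341524411 + 892157994√470
(1691+78√470)^4 = 65413029839041 + 3017278071912√470
(1691+78√470)^5 = 221226847574112251 + 10204433547048390√470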